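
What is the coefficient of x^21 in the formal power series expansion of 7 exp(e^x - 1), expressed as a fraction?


exp(e^x - 1) is the exponential generating function for the Bell numbers Bell_k: exp(e^x - 1) = sum_{k>=0} Bell_k x^k / k!.
So the coefficient of x^21 in 7 exp(e^x - 1) is 7 Bell_21 / 21!.
Computing: Bell_21 = 474869816156751 and 21! = 51090942171709440000, giving
7 * 474869816156751/51090942171709440000 = 158289938718917/2432902008176640000.

158289938718917/2432902008176640000


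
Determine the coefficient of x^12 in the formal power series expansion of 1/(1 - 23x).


The geometric series identity gives 1/(1 - c x) = sum_{k>=0} c^k x^k, so the coefficient of x^k is c^k.
Here c = 23 and k = 12.
Computing: 23^12 = 21914624432020321

21914624432020321


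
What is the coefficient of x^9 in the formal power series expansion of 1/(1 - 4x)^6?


The general identity 1/(1 - c x)^r = sum_{k>=0} c^k C(k + r - 1, r - 1) x^k follows by substituting y = c x into 1/(1 - y)^r = sum_{k>=0} C(k + r - 1, r - 1) y^k.
For c = 4, r = 6, k = 9:
4^9 * C(14, 5) = 262144 * 2002 = 524812288.

524812288


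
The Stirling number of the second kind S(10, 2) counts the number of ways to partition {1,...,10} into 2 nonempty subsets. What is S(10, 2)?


Using the explicit formula S(n,k) = (1/k!) sum_{j=0}^{k} (-1)^(k-j) C(k,j) j^n:
S(10, 2) = 511
Equivalently, S(n,k) is n! times the coefficient of x^n in the EGF (e^x - 1)^k / k!.

511


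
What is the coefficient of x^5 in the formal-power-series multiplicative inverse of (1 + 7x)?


The inverse is 1/(1 + 7x). Apply the geometric identity 1/(1 - y) = sum_{k>=0} y^k with y = -7x:
1/(1 + 7x) = sum_{k>=0} (-7)^k x^k.
So the coefficient of x^5 is (-7)^5 = -16807.

-16807


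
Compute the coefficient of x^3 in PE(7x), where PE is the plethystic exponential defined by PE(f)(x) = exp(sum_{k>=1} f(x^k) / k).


With f(x) = 7x, the exponent is sum_{k>=1} 7 x^k / k = 7 * (-ln(1 - x)). Exponentiating:
PE(7x) = exp(-7 ln(1 - x)) = 1/(1 - x)^7.
By the negative binomial expansion, [x^n] 1/(1 - x)^7 = C(n + 6, 6).
For n = 3: C(9, 6) = 84.

84


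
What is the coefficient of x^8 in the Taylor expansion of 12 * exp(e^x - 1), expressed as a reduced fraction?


exp(e^x - 1) = sum_{k>=0} Bell_k x^k / k!, where Bell_k is the k-th Bell number.
So the coefficient of x^8 is 12 * Bell_8 / 8!.
Computing: Bell_8 = 4140 and 8! = 40320, giving
12 * 4140/40320 = 69/56.

69/56


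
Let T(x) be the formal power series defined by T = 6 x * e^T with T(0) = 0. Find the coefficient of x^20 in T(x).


Apply the Lagrange inversion formula: if T = 6 x * phi(T) with phi(t) = e^t, then
[x^n] T = 6^n * (1/n) [t^(n-1)] phi(t)^n = 6^n * (1/n) [t^(n-1)] e^(n t) = 6^n * (1/n) * n^(n-1) / (n-1)! = 6^n * n^(n-1) / n!.
When c = 1 this is the Cayley count of rooted labeled trees on n vertices, divided by n!.
For n = 20: 6^20 * 20^19 / 20! = 3656158440062976 * 5242880000000000000000000/2432902008176640000 = 17832200896512000000000000000/2263261.

17832200896512000000000000000/2263261


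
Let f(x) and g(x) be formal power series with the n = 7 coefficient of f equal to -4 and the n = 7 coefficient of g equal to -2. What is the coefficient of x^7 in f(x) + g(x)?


Addition of formal power series is termwise.
The coefficient of x^7 in f + g = -4 + -2
= -6

-6


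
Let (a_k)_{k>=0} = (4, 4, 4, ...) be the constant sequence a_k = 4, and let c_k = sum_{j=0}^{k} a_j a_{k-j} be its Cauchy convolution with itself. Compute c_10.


Since a_j = 4 for all j >= 0, the convolution sum becomes
c_k = sum_{j=0}^{k} 4 * 4 = 16 * (k + 1).
Equivalently, the generating function of (a_k) is 4/(1 - x) and its square is 16/(1 - x)^2 = sum_{k>=0} 16(k + 1) x^k.
For k = 10: 16 * 11 = 176.

176


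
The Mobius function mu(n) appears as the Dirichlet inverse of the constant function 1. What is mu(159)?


159 = 3 * 53 (all distinct primes).
mu(159) = (-1)^2 = 1

1


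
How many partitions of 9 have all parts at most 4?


Using the generating function (1-x)^(-1)(1-x^2)^(-1)...(1-x^4)^(-1),
the coefficient of x^9 counts these restricted partitions.
Result = 18

18


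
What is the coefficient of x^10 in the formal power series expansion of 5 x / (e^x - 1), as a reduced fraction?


The exponential generating function for Bernoulli numbers is
x / (e^x - 1) = sum_{k>=0} B_k x^k / k!.
So the coefficient of x^10 in 5 x / (e^x - 1) is 5 B_10 / 10!.
Computing: B_10 = 5/66, 10! = 3628800, giving
5 * 5/66 / 3628800 = 1/9580032.

1/9580032


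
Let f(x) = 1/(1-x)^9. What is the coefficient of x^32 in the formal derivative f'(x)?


Differentiate: d/dx [ 1/(1-x)^r ] = r / (1-x)^(r+1).
Here r = 9, so f'(x) = 9 / (1-x)^10.
The expansion of 1/(1-x)^(r+1) has coefficient of x^n equal to C(n+r, r).
So the coefficient of x^32 in f'(x) is
9 * C(41, 9) = 9 * 350343565 = 3153092085

3153092085


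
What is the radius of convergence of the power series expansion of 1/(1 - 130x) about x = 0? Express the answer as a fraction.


Expanding 1/(1 - 130x) = sum_{k>=0} 130^k x^k, the series converges when |130x| < 1, i.e., |x| < 1/130.
So the radius of convergence is 1/130 = 1/130.

1/130


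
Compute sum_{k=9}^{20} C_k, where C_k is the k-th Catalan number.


C_9 through C_20: 4862, 16796, 58786, 208012, 742900, 2674440, 9694845, 35357670, 129644790, 477638700, 1767263190, 6564120420
Sum = 4862 + 16796 + 58786 + 208012 + 742900 + 2674440 + 9694845 + 35357670 + 129644790 + 477638700 + 1767263190 + 6564120420
= 8987425411

8987425411


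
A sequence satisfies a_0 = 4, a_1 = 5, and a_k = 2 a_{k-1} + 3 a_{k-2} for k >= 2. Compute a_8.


The characteristic equation is t^2 - 2 t - 3 = 0, with roots r_1 = 3 and r_2 = -1 (so c_1 = r_1 + r_2, c_2 = -r_1 r_2 as required).
One can use the closed form a_n = A r_1^n + B r_2^n, but direct iteration is more reliable:
a_0 = 4, a_1 = 5, a_2 = 22, a_3 = 59, a_4 = 184, a_5 = 545, a_6 = 1642, a_7 = 4919, a_8 = 14764.
So a_8 = 14764.

14764


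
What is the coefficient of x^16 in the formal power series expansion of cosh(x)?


The Maclaurin series is cosh(t) = sum_{m>=0} t^(2m) / (2m)!, so substituting t = x, only even powers of x are nonzero, with coefficient of x^(2m) equal to 1 / (2m)!.
For x^16 the coefficient is 1/16! = 1/20922789888000 = 1/20922789888000.

1/20922789888000


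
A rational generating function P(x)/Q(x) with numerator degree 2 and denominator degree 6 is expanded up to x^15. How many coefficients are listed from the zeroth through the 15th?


Expanding up to x^15 gives the coefficients for x^0, x^1, ..., x^15.
That is 15 + 1 = 16 coefficients in total.

16


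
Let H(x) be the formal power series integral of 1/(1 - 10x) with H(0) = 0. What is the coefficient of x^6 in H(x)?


1/(1 - 10x) = sum_{k>=0} 10^k x^k. Integrating termwise with H(0) = 0:
H(x) = sum_{k>=0} 10^k x^(k+1) / (k+1) = sum_{m>=1} 10^(m-1) x^m / m.
For m = 6: 10^5/6 = 100000/6 = 50000/3.

50000/3


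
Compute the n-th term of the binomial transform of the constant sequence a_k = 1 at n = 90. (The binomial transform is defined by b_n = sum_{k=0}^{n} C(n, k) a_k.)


With a_k = 1 for all k, b_n = sum_{k=0}^{n} C(n, k) = 2^n by the binomial theorem.
For n = 90: 2^90 = 1237940039285380274899124224.

1237940039285380274899124224


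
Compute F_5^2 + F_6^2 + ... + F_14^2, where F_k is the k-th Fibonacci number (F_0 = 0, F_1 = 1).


There is a standard identity sum_{k=0}^{N} F_k^2 = F_N * F_{N+1} (proved inductively from the telescoping relation F_k^2 = F_k F_{k+1} - F_{k-1} F_k). Then
sum_{k=5}^{14} F_k^2 = F_14 F_15 - F_4 F_5.
Computing: F_14 = 377, F_15 = 610, F_4 = 3, F_5 = 5.
Sum = 377 * 610 - 3 * 5 = 229955.

229955


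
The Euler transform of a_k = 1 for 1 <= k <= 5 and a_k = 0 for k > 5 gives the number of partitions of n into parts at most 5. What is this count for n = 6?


Partitions of 6 into parts at most 5:
Using generating function (1-x)^(-1)(1-x^2)^(-1)...(1-x^5)^(-1),
the coefficient of x^6 = 10

10


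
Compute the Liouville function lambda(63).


The Liouville function is lambda(k) = (-1)^Omega(k), where Omega(k) counts the prime factors of k with multiplicity.
Factoring: 63 = 3 * 3 * 7, so Omega(63) = 3.
lambda(63) = (-1)^3 = -1.

-1


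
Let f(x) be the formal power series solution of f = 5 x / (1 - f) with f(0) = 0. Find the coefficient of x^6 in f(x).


Apply Lagrange inversion: f = 5 x * phi(f) with phi(t) = 1/(1 - t), so
[x^n] f = 5^n * (1/n) [t^(n-1)] phi(t)^n = 5^n * (1/n) [t^(n-1)] (1 - t)^(-n) = 5^n * (1/n) C(2n - 2, n - 1) = 5^n * C_{n-1}.
For n = 6: C_5 = C(10, 5) / 6 = 252/6 = 42.
With the 5^6 = 15625 factor, the coefficient is 15625 * 42 = 656250.

656250


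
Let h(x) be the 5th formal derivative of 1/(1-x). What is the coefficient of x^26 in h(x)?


Differentiating 5 times: d^5/dx^5 [1/(1-x)] = 5!/(1-x)^6.
The expansion 1/(1-x)^6 = sum_{k>=0} C(k+5, 5) x^k, so the coefficient of x^n in 5!/(1-x)^6 is 5! * C(n+5, 5).
For n = 26: 120 * C(31, 5) = 120 * 169911 = 20389320

20389320


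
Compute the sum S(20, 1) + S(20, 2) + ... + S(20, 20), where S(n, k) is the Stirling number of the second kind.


By definition, S(n, k) counts partitions of an n-set into exactly k nonempty blocks.
Computing row n = 20 for k = 1..20:
S(20, k): 1, 524287, 580606446, 45232115901, 749206090500, 4306078895384, 11143554045652, 15170932662679, 12011282644725, 5917584964655, 1900842429486, 411016633391, 61068660380, 6302524580, 452329200, 22350954, 741285, 15675, 190, 1
Sum = 51724158235372. (This equals Bell_20 since the sum runs over all k.)

51724158235372


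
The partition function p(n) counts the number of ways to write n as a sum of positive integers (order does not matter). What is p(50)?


Using the generating function prod_{k>=1} 1/(1-x^k), we compute p(50).
By dynamic programming over parts 1 through 50:
p(50) = 204226

204226


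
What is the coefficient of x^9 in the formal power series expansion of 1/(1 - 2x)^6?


The general identity 1/(1 - c x)^r = sum_{k>=0} c^k C(k + r - 1, r - 1) x^k follows by substituting y = c x into 1/(1 - y)^r = sum_{k>=0} C(k + r - 1, r - 1) y^k.
For c = 2, r = 6, k = 9:
2^9 * C(14, 5) = 512 * 2002 = 1025024.

1025024


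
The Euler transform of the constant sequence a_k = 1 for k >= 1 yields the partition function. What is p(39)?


The Euler transform converts the sequence a_k = 1 into the number of integer partitions.
Using the recurrence or dynamic programming:
p(39) = 31185

31185


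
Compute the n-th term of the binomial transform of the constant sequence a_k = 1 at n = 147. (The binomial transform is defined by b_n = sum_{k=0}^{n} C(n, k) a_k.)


With a_k = 1 for all k, b_n = sum_{k=0}^{n} C(n, k) = 2^n by the binomial theorem.
For n = 147: 2^147 = 178405961588244985132285746181186892047843328.

178405961588244985132285746181186892047843328


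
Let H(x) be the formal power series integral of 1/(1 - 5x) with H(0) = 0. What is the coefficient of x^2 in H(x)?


1/(1 - 5x) = sum_{k>=0} 5^k x^k. Integrating termwise with H(0) = 0:
H(x) = sum_{k>=0} 5^k x^(k+1) / (k+1) = sum_{m>=1} 5^(m-1) x^m / m.
For m = 2: 5^1/2 = 5/2 = 5/2.

5/2


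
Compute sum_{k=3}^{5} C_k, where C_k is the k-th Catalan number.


C_3 through C_5: 5, 14, 42
Sum = 5 + 14 + 42
= 61

61


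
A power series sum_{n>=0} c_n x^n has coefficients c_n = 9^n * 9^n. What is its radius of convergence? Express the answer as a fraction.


By the root test (Cauchy-Hadamard), the radius is R = 1 / limsup_n |c_n|^(1/n).
Here |c_n|^(1/n) = (9^n * 9^n)^(1/n) = 9 * 9 = 81 for all n.
So R = 1/81 = 1/81.

1/81


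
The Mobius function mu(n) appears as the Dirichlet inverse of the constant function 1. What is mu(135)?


135 has a squared prime factor, so mu(135) = 0.
Factorization reveals a repeated prime.

0


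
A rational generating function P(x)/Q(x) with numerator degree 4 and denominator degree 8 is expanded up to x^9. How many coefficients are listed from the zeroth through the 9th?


Expanding up to x^9 gives the coefficients for x^0, x^1, ..., x^9.
That is 9 + 1 = 10 coefficients in total.

10


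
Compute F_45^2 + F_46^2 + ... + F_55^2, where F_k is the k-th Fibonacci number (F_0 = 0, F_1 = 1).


There is a standard identity sum_{k=0}^{N} F_k^2 = F_N * F_{N+1} (proved inductively from the telescoping relation F_k^2 = F_k F_{k+1} - F_{k-1} F_k). Then
sum_{k=45}^{55} F_k^2 = F_55 F_56 - F_44 F_45.
Computing: F_55 = 139583862445, F_56 = 225851433717, F_44 = 701408733, F_45 = 1134903170.
Sum = 139583862445 * 225851433717 - 701408733 * 1134903170 = 31524419425965215674455.

31524419425965215674455


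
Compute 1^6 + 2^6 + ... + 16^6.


This power sum has a closed form given by Faulhaber's formula
sum_{k=1}^{m} k^p = (1 / (p + 1)) * sum_{j=0}^{p} C(p + 1, j) B_j m^(p + 1 - j),
but for small m direct computation is fastest:
1 + 64 + 729 + 4096 + 15625 + 46656 + 117649 + 262144 + 531441 + 1000000 + 1771561 + 2985984 + 4826809 + 7529536 + 11390625 + 16777216 = 47260136.

47260136


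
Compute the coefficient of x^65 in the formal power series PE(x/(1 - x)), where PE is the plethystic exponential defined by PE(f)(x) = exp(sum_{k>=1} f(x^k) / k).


For f(x) = x/(1 - x) we have
sum_{k>=1} f(x^k) / k = sum_{k>=1} (1/k) * x^k / (1 - x^k) = sum_{k, m >= 1} x^(k m) / k,
which after exponentiating simplifies to
PE(x/(1 - x)) = prod_{k>=1} 1 / (1 - x^k).
This is the generating function for the partition function p(n), so the coefficient of x^65 is p(65).
Computing p(65) by dynamic programming over parts 1, 2, ..., 65: p(65) = 2012558.

2012558


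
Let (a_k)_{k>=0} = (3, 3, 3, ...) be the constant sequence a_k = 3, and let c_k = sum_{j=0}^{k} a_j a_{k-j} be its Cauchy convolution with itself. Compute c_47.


Since a_j = 3 for all j >= 0, the convolution sum becomes
c_k = sum_{j=0}^{k} 3 * 3 = 9 * (k + 1).
Equivalently, the generating function of (a_k) is 3/(1 - x) and its square is 9/(1 - x)^2 = sum_{k>=0} 9(k + 1) x^k.
For k = 47: 9 * 48 = 432.

432


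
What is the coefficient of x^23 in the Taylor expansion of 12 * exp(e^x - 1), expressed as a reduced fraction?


exp(e^x - 1) = sum_{k>=0} Bell_k x^k / k!, where Bell_k is the k-th Bell number.
So the coefficient of x^23 is 12 * Bell_23 / 23!.
Computing: Bell_23 = 44152005855084346 and 23! = 25852016738884976640000, giving
12 * 44152005855084346/25852016738884976640000 = 22076002927542173/1077167364120207360000.

22076002927542173/1077167364120207360000


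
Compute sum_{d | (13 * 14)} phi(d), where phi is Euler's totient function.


First, 13 * 14 = 182. One classical identity is sum_{d | n} phi(d) = n (each k in [1, n] has a unique gcd with n, and among the k's with gcd(k, n) = n/d there are phi(d) of them). So the sum equals 182. We also verify directly:
Divisors of 182: 1, 2, 7, 13, 14, 26, 91, 182.
phi values: 1, 1, 6, 12, 6, 12, 72, 72.
Sum = 182.

182


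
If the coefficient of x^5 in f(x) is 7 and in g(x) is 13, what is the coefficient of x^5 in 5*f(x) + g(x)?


Scalar multiplication scales coefficients: 5 * 7 = 35.
Then add the g coefficient: 35 + 13
= 48

48


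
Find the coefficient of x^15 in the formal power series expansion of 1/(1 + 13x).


Write 1/(1 + c x) = 1/(1 - (-c) x) and apply the geometric-series identity
1/(1 - y) = sum_{k>=0} y^k to get 1/(1 + c x) = sum_{k>=0} (-c)^k x^k.
So the coefficient of x^k is (-c)^k = (-1)^k * c^k.
Here c = 13 and k = 15:
(-13)^15 = -1 * 51185893014090757 = -51185893014090757

-51185893014090757


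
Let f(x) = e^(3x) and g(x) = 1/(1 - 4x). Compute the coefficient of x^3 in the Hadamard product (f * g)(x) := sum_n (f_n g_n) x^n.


Expanding: f_k = 3^k/k! (from e^(3x)) and g_k = 4^k (from 1/(1 - 4x)). So the Hadamard coefficient (f * g)_k = 3^k 4^k / k! = (12)^k / k!.
For k = 3: 12^3/3! = 1728/6 = 288.

288


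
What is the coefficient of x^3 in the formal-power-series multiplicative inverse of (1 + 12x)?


The inverse is 1/(1 + 12x). Apply the geometric identity 1/(1 - y) = sum_{k>=0} y^k with y = -12x:
1/(1 + 12x) = sum_{k>=0} (-12)^k x^k.
So the coefficient of x^3 is (-12)^3 = -1728.

-1728


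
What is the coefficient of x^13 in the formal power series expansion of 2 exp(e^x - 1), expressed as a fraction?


exp(e^x - 1) is the exponential generating function for the Bell numbers Bell_k: exp(e^x - 1) = sum_{k>=0} Bell_k x^k / k!.
So the coefficient of x^13 in 2 exp(e^x - 1) is 2 Bell_13 / 13!.
Computing: Bell_13 = 27644437 and 13! = 6227020800, giving
2 * 27644437/6227020800 = 27644437/3113510400.

27644437/3113510400


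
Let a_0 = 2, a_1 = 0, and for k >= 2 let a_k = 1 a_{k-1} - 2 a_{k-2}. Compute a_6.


Iterating the recurrence forward:
a_0 = 2
a_1 = 0
a_2 = 1*0 - 2*2 = -4
a_3 = 1*-4 - 2*0 = -4
a_4 = 1*-4 - 2*-4 = 4
a_5 = 1*4 - 2*-4 = 12
a_6 = 1*12 - 2*4 = 4
So a_6 = 4.

4


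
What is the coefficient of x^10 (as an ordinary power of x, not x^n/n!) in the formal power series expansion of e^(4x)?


The exponential series is e^y = sum_{k>=0} y^k / k!. Substituting y = 4x gives
e^(4x) = sum_{k>=0} 4^k x^k / k!.
So the coefficient of x^n is a^n/n! with a = 4, n = 10:
4^10 / 10! = 1048576/3628800 = 4096/14175

4096/14175


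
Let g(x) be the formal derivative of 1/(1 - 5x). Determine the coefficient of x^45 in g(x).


Differentiate termwise: d/dx sum_{k>=0} 5^k x^k = sum_{k>=1} k 5^k x^(k-1) = sum_{j>=0} (j+1) 5^(j+1) x^j.
Equivalently, d/dx [1/(1 - 5x)] = 5/(1 - 5x)^2.
For j = 45: 46 * 5^46 = 46 * 142108547152020037174224853515625 = 6536993168992921710014343261718750.

6536993168992921710014343261718750


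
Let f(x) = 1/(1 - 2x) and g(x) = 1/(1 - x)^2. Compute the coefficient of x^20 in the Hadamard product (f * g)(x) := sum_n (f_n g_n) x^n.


f has coefficients f_k = 2^k. For g = 1/(1 - x)^2 the coefficient is g_k = C(k + 1, 1) = k + 1. The Hadamard coefficient is (f * g)_k = 2^k * (k + 1).
For k = 20: 2^20 * 21 = 1048576 * 21 = 22020096.

22020096


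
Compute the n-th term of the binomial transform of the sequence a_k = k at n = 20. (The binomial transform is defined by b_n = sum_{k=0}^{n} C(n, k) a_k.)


With a_k = k, b_n = sum_{k=0}^{n} C(n, k) k. Using k * C(n, k) = n * C(n-1, k-1) gives b_n = n * sum_{k>=1} C(n-1, k-1) = n * 2^(n-1).
For n = 20: 20 * 2^19 = 20 * 524288 = 10485760.

10485760


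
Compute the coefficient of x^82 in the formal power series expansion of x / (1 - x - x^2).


Let f(x) = sum_{k>=0} a_k x^k. Multiplying f(x) * (1 - x - x^2) = x and matching coefficients gives a_0 = 0, a_1 = 1, and a_k = a_{k-1} + a_{k-2} for k >= 2. These are the Fibonacci numbers F_k.
Iterating from F_0 = 0, F_1 = 1:
F_0=0, F_1=1, F_2=1, F_3=2, F_4=3, F_5=5, F_6=8, F_7=13, F_8=21, F_9=34, ...
F_82 = 61305790721611591.

61305790721611591


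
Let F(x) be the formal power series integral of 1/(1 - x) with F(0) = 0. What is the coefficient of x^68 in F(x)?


1/(1 - x) = sum_{k>=0} x^k. Integrating termwise and using F(0) = 0 gives
F(x) = sum_{k>=0} x^(k+1) / (k+1) = sum_{m>=1} x^m / m = -ln(1 - x).
So the coefficient of x^68 is 1/68 = 1/68.

1/68


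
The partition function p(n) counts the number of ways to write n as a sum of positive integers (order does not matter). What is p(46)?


Using the generating function prod_{k>=1} 1/(1-x^k), we compute p(46).
By dynamic programming over parts 1 through 46:
p(46) = 105558

105558


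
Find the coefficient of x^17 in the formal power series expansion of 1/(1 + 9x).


Write 1/(1 + c x) = 1/(1 - (-c) x) and apply the geometric-series identity
1/(1 - y) = sum_{k>=0} y^k to get 1/(1 + c x) = sum_{k>=0} (-c)^k x^k.
So the coefficient of x^k is (-c)^k = (-1)^k * c^k.
Here c = 9 and k = 17:
(-9)^17 = -1 * 16677181699666569 = -16677181699666569

-16677181699666569


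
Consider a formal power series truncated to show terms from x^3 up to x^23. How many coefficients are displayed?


From x^3 to x^23 inclusive, the count is 23 - 3 + 1 = 21.

21


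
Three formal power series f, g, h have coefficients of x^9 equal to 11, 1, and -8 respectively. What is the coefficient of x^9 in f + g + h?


Series addition is componentwise:
11 + 1 + -8
= 4

4


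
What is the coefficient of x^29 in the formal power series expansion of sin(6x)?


The Maclaurin series is sin(t) = sum_{k>=0} (-1)^k t^(2k+1) / (2k+1)!, so substituting t = 6x, only odd powers of x are nonzero, with coefficient of x^(2k+1) equal to (-1)^k 6^(2k+1) / (2k+1)!.
Write 29 = 2*14 + 1, giving the coefficient (-1)^14 * 6^29 / 29! = 36845653286788892983296/8841761993739701954543616000000 = 688747536/165277074603265625.

688747536/165277074603265625


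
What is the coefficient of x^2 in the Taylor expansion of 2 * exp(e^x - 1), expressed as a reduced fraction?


exp(e^x - 1) = sum_{k>=0} Bell_k x^k / k!, where Bell_k is the k-th Bell number.
So the coefficient of x^2 is 2 * Bell_2 / 2!.
Computing: Bell_2 = 2 and 2! = 2, giving
2 * 2/2 = 2.

2


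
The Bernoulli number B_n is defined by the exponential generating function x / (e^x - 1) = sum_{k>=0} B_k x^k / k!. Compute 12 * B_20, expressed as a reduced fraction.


Bernoulli numbers can also be computed recursively via B_0 = 1 and sum_{j=0}^{m} C(m+1, j) B_j = 0 for m >= 1. Odd-index Bernoulli numbers vanish for k >= 3.
Computing B_20 = -174611/330, so 12 * B_20 = 12 * -174611/330 = -349222/55.

-349222/55


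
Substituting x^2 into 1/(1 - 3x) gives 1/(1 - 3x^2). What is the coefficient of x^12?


The coefficient of x^(2m) in 1/(1 - 3x^2) is 3^m.
With n = 12 = 2*6, the coefficient is 3^6 = 729.

729


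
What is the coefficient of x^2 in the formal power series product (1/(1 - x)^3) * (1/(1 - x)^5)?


Combine the factors: (1/(1 - x)^3) * (1/(1 - x)^5) = 1/(1 - x)^8.
Then use 1/(1 - x)^r = sum_{k>=0} C(k + r - 1, r - 1) x^k with r = 8 and k = 2:
C(9, 7) = 36.

36


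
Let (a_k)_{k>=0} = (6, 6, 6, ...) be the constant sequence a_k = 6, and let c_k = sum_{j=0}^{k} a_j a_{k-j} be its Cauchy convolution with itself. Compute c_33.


Since a_j = 6 for all j >= 0, the convolution sum becomes
c_k = sum_{j=0}^{k} 6 * 6 = 36 * (k + 1).
Equivalently, the generating function of (a_k) is 6/(1 - x) and its square is 36/(1 - x)^2 = sum_{k>=0} 36(k + 1) x^k.
For k = 33: 36 * 34 = 1224.

1224


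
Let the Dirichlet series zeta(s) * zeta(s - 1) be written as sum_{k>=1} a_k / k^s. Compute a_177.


Convolution gives a_k = sum_{d | k} d * 1 = sum_{d | k} d = sigma(k), the sum of positive divisors of k.
For k = 177, the divisors are 1, 3, 59, 177, so
sigma(177) = 1 + 3 + 59 + 177 = 240.

240


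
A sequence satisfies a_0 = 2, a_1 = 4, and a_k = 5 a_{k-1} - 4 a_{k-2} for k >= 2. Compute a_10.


The characteristic equation is t^2 - 5 t + 4 = 0, with roots r_1 = 4 and r_2 = 1 (so c_1 = r_1 + r_2, c_2 = -r_1 r_2 as required).
One can use the closed form a_n = A r_1^n + B r_2^n, but direct iteration is more reliable:
a_0 = 2, a_1 = 4, a_2 = 12, a_3 = 44, a_4 = 172, a_5 = 684, a_6 = 2732, a_7 = 10924, a_8 = 43692, a_9 = 174764, a_10 = 699052.
So a_10 = 699052.

699052


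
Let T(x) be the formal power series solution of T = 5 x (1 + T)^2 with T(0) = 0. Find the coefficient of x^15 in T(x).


Apply the Lagrange inversion formula: if T = 5 x * phi(T) with phi(t) = (1 + t)^2, then [x^n] T = 5^n * (1/n) [t^(n-1)] phi(t)^n = 5^n * (1/n) [t^(n-1)] (1 + t)^(2n) = 5^n * (1/n) C(2n, n-1).
Using the identity C(2n, n-1) = C(2n, n) * n / (n+1), the unscaled factor equals C(2n, n) / (n+1) = C_n, the n-th Catalan number.
For n = 15: C_15 = C(30, 15) / 16 = 155117520/16 = 9694845.
With the 5^15 = 30517578125 factor, the coefficient is 30517578125 * 9694845 = 295863189697265625.

295863189697265625


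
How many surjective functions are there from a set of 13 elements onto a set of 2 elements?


By inclusion-exclusion on which target elements are missed, the number of surjections from an n-set onto a k-set is
surj(n, k) = sum_{j=0}^{k} (-1)^j C(k, j) (k - j)^n.
Equivalently surj(n, k) = k! * S(n, k), where S(n, k) is the Stirling number of the second kind.
For n = 13, k = 2:
S(13, 2) = 4095, so
surj = 2! * 4095 = 2 * 4095 = 8190.

8190


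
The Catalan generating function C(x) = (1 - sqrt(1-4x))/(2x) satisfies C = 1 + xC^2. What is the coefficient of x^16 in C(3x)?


Substituting x -> 3x scales the n-th coefficient by 3^n, so [x^16] C(3x) = 3^16 * C_16.
C_16 = C(2*16, 16)/(17) = 601080390/17 = 35357670.
So 3^16 * 35357670 = 43046721 * 35357670 = 1522031755700070.

1522031755700070


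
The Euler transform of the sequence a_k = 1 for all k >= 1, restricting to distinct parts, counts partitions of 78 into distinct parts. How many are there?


Partitions of 78 into distinct parts can be computed via generating function.
Product (1+x)(1+x^2)(1+x^3)...
The coefficient of x^78 = 64234

64234


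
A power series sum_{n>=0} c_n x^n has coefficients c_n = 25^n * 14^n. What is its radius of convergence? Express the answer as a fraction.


By the root test (Cauchy-Hadamard), the radius is R = 1 / limsup_n |c_n|^(1/n).
Here |c_n|^(1/n) = (25^n * 14^n)^(1/n) = 25 * 14 = 350 for all n.
So R = 1/350 = 1/350.

1/350


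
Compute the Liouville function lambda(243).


The Liouville function is lambda(k) = (-1)^Omega(k), where Omega(k) counts the prime factors of k with multiplicity.
Factoring: 243 = 3 * 3 * 3 * 3 * 3, so Omega(243) = 5.
lambda(243) = (-1)^5 = -1.

-1


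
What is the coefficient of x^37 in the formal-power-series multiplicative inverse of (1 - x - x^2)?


Let the inverse be f(x) = sum_{k>=0} a_k x^k. From f(x) * (1 - x - x^2) = 1 and matching coefficients:
 x^0: a_0 = 1.
 x^1: a_1 - a_0 = 0, so a_1 = 1.
 x^k (k >= 2): a_k - a_{k-1} - a_{k-2} = 0, i.e. a_k = a_{k-1} + a_{k-2}.
This is the Fibonacci-type recurrence shifted so that a_0 = a_1 = 1.
Iterating: a_0=1, a_1=1, a_2=2, a_3=3, a_4=5, a_5=8, a_6=13, a_7=21, a_8=34, a_9=55, ...
a_37 = 39088169.

39088169


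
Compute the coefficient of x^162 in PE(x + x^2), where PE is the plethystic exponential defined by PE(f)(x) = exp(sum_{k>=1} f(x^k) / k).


With f(x) = x + x^2, the exponent is sum_{k>=1} (x^k + x^(2k)) / k = -ln(1 - x) - ln(1 - x^2). Exponentiating:
PE(x + x^2) = 1 / ((1 - x)(1 - x^2)).
This is the generating function for partitions of n into parts of size 1 or 2. The number of 2's can be any j in 0..81, and the rest are 1's, so
[x^162] = floor(162/2) + 1 = 82.

82


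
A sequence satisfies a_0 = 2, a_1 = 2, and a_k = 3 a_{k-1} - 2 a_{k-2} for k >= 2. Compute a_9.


The characteristic equation is t^2 - 3 t + 2 = 0, with roots r_1 = 2 and r_2 = 1 (so c_1 = r_1 + r_2, c_2 = -r_1 r_2 as required).
One can use the closed form a_n = A r_1^n + B r_2^n, but direct iteration is more reliable:
a_0 = 2, a_1 = 2, a_2 = 2, a_3 = 2, a_4 = 2, a_5 = 2, a_6 = 2, a_7 = 2, a_8 = 2, a_9 = 2.
So a_9 = 2.

2


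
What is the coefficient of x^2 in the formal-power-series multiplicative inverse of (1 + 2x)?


The inverse is 1/(1 + 2x). Apply the geometric identity 1/(1 - y) = sum_{k>=0} y^k with y = -2x:
1/(1 + 2x) = sum_{k>=0} (-2)^k x^k.
So the coefficient of x^2 is (-2)^2 = 4.

4


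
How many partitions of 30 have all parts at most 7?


Using the generating function (1-x)^(-1)(1-x^2)^(-1)...(1-x^7)^(-1),
the coefficient of x^30 counts these restricted partitions.
Result = 1824

1824


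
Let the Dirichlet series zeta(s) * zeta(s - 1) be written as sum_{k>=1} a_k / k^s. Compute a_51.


Convolution gives a_k = sum_{d | k} d * 1 = sum_{d | k} d = sigma(k), the sum of positive divisors of k.
For k = 51, the divisors are 1, 3, 17, 51, so
sigma(51) = 1 + 3 + 17 + 51 = 72.

72


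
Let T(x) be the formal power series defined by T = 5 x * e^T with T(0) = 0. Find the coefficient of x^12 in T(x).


Apply the Lagrange inversion formula: if T = 5 x * phi(T) with phi(t) = e^t, then
[x^n] T = 5^n * (1/n) [t^(n-1)] phi(t)^n = 5^n * (1/n) [t^(n-1)] e^(n t) = 5^n * (1/n) * n^(n-1) / (n-1)! = 5^n * n^(n-1) / n!.
When c = 1 this is the Cayley count of rooted labeled trees on n vertices, divided by n!.
For n = 12: 5^12 * 12^11 / 12! = 244140625 * 743008370688/479001600 = 29160000000000/77.

29160000000000/77


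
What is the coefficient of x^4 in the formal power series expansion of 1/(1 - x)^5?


The expansion 1/(1 - x)^r = sum_{k>=0} C(k + r - 1, r - 1) x^k follows from the multiset / negative-binomial theorem (or from repeated differentiation of the geometric series).
For r = 5 and k = 4:
C(8, 4) = 40320 / (24 * 24) = 70.

70


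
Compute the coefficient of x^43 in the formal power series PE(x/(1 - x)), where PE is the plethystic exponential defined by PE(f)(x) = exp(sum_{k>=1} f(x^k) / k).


For f(x) = x/(1 - x) we have
sum_{k>=1} f(x^k) / k = sum_{k>=1} (1/k) * x^k / (1 - x^k) = sum_{k, m >= 1} x^(k m) / k,
which after exponentiating simplifies to
PE(x/(1 - x)) = prod_{k>=1} 1 / (1 - x^k).
This is the generating function for the partition function p(n), so the coefficient of x^43 is p(43).
Computing p(43) by dynamic programming over parts 1, 2, ..., 43: p(43) = 63261.

63261


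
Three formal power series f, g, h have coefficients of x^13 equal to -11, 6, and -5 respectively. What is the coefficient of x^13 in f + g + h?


Series addition is componentwise:
-11 + 6 + -5
= -10

-10


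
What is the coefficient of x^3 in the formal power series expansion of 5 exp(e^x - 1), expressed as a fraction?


exp(e^x - 1) is the exponential generating function for the Bell numbers Bell_k: exp(e^x - 1) = sum_{k>=0} Bell_k x^k / k!.
So the coefficient of x^3 in 5 exp(e^x - 1) is 5 Bell_3 / 3!.
Computing: Bell_3 = 5 and 3! = 6, giving
5 * 5/6 = 25/6.

25/6


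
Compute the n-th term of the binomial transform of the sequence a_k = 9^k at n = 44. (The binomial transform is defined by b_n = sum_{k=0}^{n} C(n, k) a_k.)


With a_k = 9^k, b_n = sum_{k=0}^{n} C(n, k) 9^k = (1 + 9)^n by the binomial theorem.
For n = 44: (1 + 9)^44 = 10^44 = 100000000000000000000000000000000000000000000.

100000000000000000000000000000000000000000000


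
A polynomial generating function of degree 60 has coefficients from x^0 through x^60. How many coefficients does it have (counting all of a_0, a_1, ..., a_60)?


A polynomial of degree 60 takes the form a_0 + a_1 x + ... + a_60 x^60.
The number of coefficients is 60 + 1 = 61.

61


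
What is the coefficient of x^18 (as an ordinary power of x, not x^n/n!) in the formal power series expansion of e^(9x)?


The exponential series is e^y = sum_{k>=0} y^k / k!. Substituting y = 9x gives
e^(9x) = sum_{k>=0} 9^k x^k / k!.
So the coefficient of x^n is a^n/n! with a = 9, n = 18:
9^18 / 18! = 150094635296999121/6402373705728000 = 22876792454961/975822848000

22876792454961/975822848000


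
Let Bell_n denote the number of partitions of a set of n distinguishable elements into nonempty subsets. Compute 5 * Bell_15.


Bell_15 can be computed from the Bell triangle or from Dobinski's identity Bell_n = (1/e) * sum_{k>=0} k^n / k!.
Computing Bell_15 = 1382958545.
Then 5 * 1382958545 = 6914792725.

6914792725


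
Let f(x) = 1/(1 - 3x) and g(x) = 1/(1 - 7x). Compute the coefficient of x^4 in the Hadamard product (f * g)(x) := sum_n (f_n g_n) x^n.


f has coefficients f_k = 3^k and g has coefficients g_k = 7^k, so the Hadamard product has coefficient (f*g)_k = 3^k * 7^k = 21^k.
For k = 4: 21^4 = 194481.

194481


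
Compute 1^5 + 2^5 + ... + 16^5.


This power sum has a closed form given by Faulhaber's formula
sum_{k=1}^{m} k^p = (1 / (p + 1)) * sum_{j=0}^{p} C(p + 1, j) B_j m^(p + 1 - j),
but for small m direct computation is fastest:
1 + 32 + 243 + 1024 + 3125 + 7776 + 16807 + 32768 + 59049 + 100000 + 161051 + 248832 + 371293 + 537824 + 759375 + 1048576 = 3347776.

3347776


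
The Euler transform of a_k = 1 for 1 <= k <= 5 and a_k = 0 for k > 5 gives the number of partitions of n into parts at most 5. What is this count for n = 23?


Partitions of 23 into parts at most 5:
Using generating function (1-x)^(-1)(1-x^2)^(-1)...(1-x^5)^(-1),
the coefficient of x^23 = 291

291


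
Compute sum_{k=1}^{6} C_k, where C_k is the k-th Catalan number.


C_1 through C_6: 1, 2, 5, 14, 42, 132
Sum = 1 + 2 + 5 + 14 + 42 + 132
= 196

196


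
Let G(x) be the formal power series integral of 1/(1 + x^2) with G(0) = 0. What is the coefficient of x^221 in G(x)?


1/(1 + x^2) = sum_{j>=0} (-1)^j x^(2j). Integrating termwise with G(0) = 0:
G(x) = sum_{j>=0} (-1)^j x^(2j+1) / (2j+1) = arctan(x).
Only odd powers are nonzero. For x^221 write 221 = 2*110 + 1, giving
(-1)^110 / 221 = 1/221 = 1/221.

1/221


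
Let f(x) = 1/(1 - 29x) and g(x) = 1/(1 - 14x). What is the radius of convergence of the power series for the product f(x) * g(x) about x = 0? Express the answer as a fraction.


The radius of 1/(1 - 29x) is 1/29 (nearest singularity at x = 1/29), and the radius of 1/(1 - 14x) is 1/14.
The product f(x)*g(x) = 1/((1 - 29x)(1 - 14x)) has singularities at both 1/29 and 1/14, so its radius of convergence is the distance to the nearest one:
min(1/29, 1/14) = 1/29.

1/29


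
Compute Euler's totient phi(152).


phi(n) counts integers in [1, n] coprime to n. Using the multiplicative formula phi(n) = n * prod_{p | n} (1 - 1/p):
152 = 2^3 * 19, so
phi(152) = 152 * (1 - 1/2) * (1 - 1/19) = 72.

72


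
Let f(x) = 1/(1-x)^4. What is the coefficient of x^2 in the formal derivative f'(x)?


Differentiate: d/dx [ 1/(1-x)^r ] = r / (1-x)^(r+1).
Here r = 4, so f'(x) = 4 / (1-x)^5.
The expansion of 1/(1-x)^(r+1) has coefficient of x^n equal to C(n+r, r).
So the coefficient of x^2 in f'(x) is
4 * C(6, 4) = 4 * 15 = 60

60


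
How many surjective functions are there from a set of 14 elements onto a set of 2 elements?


By inclusion-exclusion on which target elements are missed, the number of surjections from an n-set onto a k-set is
surj(n, k) = sum_{j=0}^{k} (-1)^j C(k, j) (k - j)^n.
Equivalently surj(n, k) = k! * S(n, k), where S(n, k) is the Stirling number of the second kind.
For n = 14, k = 2:
S(14, 2) = 8191, so
surj = 2! * 8191 = 2 * 8191 = 16382.

16382


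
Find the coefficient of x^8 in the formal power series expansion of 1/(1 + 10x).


Write 1/(1 + c x) = 1/(1 - (-c) x) and apply the geometric-series identity
1/(1 - y) = sum_{k>=0} y^k to get 1/(1 + c x) = sum_{k>=0} (-c)^k x^k.
So the coefficient of x^k is (-c)^k = (-1)^k * c^k.
Here c = 10 and k = 8:
(-10)^8 = 1 * 100000000 = 100000000

100000000


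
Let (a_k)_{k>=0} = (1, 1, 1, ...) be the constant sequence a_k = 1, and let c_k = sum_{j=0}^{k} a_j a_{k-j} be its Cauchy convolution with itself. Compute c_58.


Since a_j = 1 for all j >= 0, the convolution sum becomes
c_k = sum_{j=0}^{k} 1 * 1 = 1 * (k + 1).
Equivalently, the generating function of (a_k) is 1/(1 - x) and its square is 1/(1 - x)^2 = sum_{k>=0} 1(k + 1) x^k.
For k = 58: 1 * 59 = 59.

59


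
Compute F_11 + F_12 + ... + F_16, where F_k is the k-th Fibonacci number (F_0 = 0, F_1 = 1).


Use the identity sum_{k=0}^{N} F_k = F_{N+2} - 1 (which follows from F_{k+2} - F_{k+1} = F_k). Then
sum_{k=11}^{16} F_k = (F_{18} - 1) - (F_{12} - 1) = F_{18} - F_{12}.
Computing: F_{18} = 2584, F_{12} = 144, so
Sum = 2584 - 144 = 2440.

2440


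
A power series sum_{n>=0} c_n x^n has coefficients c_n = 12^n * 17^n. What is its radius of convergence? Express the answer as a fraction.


By the root test (Cauchy-Hadamard), the radius is R = 1 / limsup_n |c_n|^(1/n).
Here |c_n|^(1/n) = (12^n * 17^n)^(1/n) = 12 * 17 = 204 for all n.
So R = 1/204 = 1/204.

1/204


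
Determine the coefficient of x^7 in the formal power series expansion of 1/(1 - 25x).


The geometric series identity gives 1/(1 - c x) = sum_{k>=0} c^k x^k, so the coefficient of x^k is c^k.
Here c = 25 and k = 7.
Computing: 25^7 = 6103515625

6103515625


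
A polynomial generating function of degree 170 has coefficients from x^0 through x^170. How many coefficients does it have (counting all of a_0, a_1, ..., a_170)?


A polynomial of degree 170 takes the form a_0 + a_1 x + ... + a_170 x^170.
The number of coefficients is 170 + 1 = 171.

171


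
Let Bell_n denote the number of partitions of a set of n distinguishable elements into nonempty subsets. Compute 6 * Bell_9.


Bell_9 can be computed from the Bell triangle or from Dobinski's identity Bell_n = (1/e) * sum_{k>=0} k^n / k!.
Computing Bell_9 = 21147.
Then 6 * 21147 = 126882.

126882


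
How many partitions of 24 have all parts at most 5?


Using the generating function (1-x)^(-1)(1-x^2)^(-1)...(1-x^5)^(-1),
the coefficient of x^24 counts these restricted partitions.
Result = 333

333


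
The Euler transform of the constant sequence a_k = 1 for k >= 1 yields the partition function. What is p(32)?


The Euler transform converts the sequence a_k = 1 into the number of integer partitions.
Using the recurrence or dynamic programming:
p(32) = 8349

8349


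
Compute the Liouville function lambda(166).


The Liouville function is lambda(k) = (-1)^Omega(k), where Omega(k) counts the prime factors of k with multiplicity.
Factoring: 166 = 2 * 83, so Omega(166) = 2.
lambda(166) = (-1)^2 = 1.

1


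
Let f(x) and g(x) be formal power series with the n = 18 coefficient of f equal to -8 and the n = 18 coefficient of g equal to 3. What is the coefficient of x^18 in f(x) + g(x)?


Addition of formal power series is termwise.
The coefficient of x^18 in f + g = -8 + 3
= -5

-5


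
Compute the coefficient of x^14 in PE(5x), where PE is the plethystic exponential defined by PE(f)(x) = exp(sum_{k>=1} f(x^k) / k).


With f(x) = 5x, the exponent is sum_{k>=1} 5 x^k / k = 5 * (-ln(1 - x)). Exponentiating:
PE(5x) = exp(-5 ln(1 - x)) = 1/(1 - x)^5.
By the negative binomial expansion, [x^n] 1/(1 - x)^5 = C(n + 4, 4).
For n = 14: C(18, 4) = 3060.

3060


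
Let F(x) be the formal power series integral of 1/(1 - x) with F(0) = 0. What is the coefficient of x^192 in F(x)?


1/(1 - x) = sum_{k>=0} x^k. Integrating termwise and using F(0) = 0 gives
F(x) = sum_{k>=0} x^(k+1) / (k+1) = sum_{m>=1} x^m / m = -ln(1 - x).
So the coefficient of x^192 is 1/192 = 1/192.

1/192


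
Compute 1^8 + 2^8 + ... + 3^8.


This power sum has a closed form given by Faulhaber's formula
sum_{k=1}^{m} k^p = (1 / (p + 1)) * sum_{j=0}^{p} C(p + 1, j) B_j m^(p + 1 - j),
but for small m direct computation is fastest:
1 + 256 + 6561 = 6818.

6818


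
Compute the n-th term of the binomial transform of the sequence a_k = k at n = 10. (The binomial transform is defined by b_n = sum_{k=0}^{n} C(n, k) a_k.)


With a_k = k, b_n = sum_{k=0}^{n} C(n, k) k. Using k * C(n, k) = n * C(n-1, k-1) gives b_n = n * sum_{k>=1} C(n-1, k-1) = n * 2^(n-1).
For n = 10: 10 * 2^9 = 10 * 512 = 5120.

5120


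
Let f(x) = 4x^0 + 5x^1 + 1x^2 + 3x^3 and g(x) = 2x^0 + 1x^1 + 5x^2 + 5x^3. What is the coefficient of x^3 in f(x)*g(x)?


Cauchy product at x^3:
4*5 + 5*5 + 1*1 + 3*2
= 52

52


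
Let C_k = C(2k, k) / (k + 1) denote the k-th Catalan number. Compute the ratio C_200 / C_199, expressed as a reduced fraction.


Using C_k = (2k)! / (k! (k+1)!), the ratio C_{k+1}/C_k simplifies to
C_{k+1}/C_k = [(2k+2)! / ((k+1)! (k+2)!)] * [k! (k+1)! / (2k)!]
 = (2k+2)(2k+1) / ((k+1)(k+2)) = 2(2k+1) / (k+2).
For k = 199: 2(2*199 + 1) / (199 + 2) = 798/201 = 266/67.

266/67


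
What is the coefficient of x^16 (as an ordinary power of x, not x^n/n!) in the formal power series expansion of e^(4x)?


The exponential series is e^y = sum_{k>=0} y^k / k!. Substituting y = 4x gives
e^(4x) = sum_{k>=0} 4^k x^k / k!.
So the coefficient of x^n is a^n/n! with a = 4, n = 16:
4^16 / 16! = 4294967296/20922789888000 = 131072/638512875

131072/638512875


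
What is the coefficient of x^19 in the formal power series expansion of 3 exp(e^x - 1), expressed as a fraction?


exp(e^x - 1) is the exponential generating function for the Bell numbers Bell_k: exp(e^x - 1) = sum_{k>=0} Bell_k x^k / k!.
So the coefficient of x^19 in 3 exp(e^x - 1) is 3 Bell_19 / 19!.
Computing: Bell_19 = 5832742205057 and 19! = 121645100408832000, giving
3 * 5832742205057/121645100408832000 = 5832742205057/40548366802944000.

5832742205057/40548366802944000
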